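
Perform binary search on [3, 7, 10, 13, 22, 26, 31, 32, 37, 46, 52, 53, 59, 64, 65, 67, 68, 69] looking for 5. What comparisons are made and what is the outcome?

Binary search for 5 in [3, 7, 10, 13, 22, 26, 31, 32, 37, 46, 52, 53, 59, 64, 65, 67, 68, 69]:

lo=0, hi=17, mid=8, arr[mid]=37 -> 37 > 5, search left half
lo=0, hi=7, mid=3, arr[mid]=13 -> 13 > 5, search left half
lo=0, hi=2, mid=1, arr[mid]=7 -> 7 > 5, search left half
lo=0, hi=0, mid=0, arr[mid]=3 -> 3 < 5, search right half
lo=1 > hi=0, target 5 not found

Binary search determines that 5 is not in the array after 4 comparisons. The search space was exhausted without finding the target.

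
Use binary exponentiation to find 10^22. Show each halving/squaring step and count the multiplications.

Computing 10^22 by squaring (build up from 10^1; each line after the first costs one multiplication):

10^1 = 10
10^2 = (10^1)^2 = 10^2 = 100
10^4 = (10^2)^2 = 100^2 = 10000
10^5 = 10 * 10^4 = 10 * 10000 = 100000
10^10 = (10^5)^2 = 100000^2 = 10000000000
10^11 = 10 * 10^10 = 10 * 10000000000 = 100000000000
10^22 = (10^11)^2 = 100000000000^2 = 10000000000000000000000

Result: 10000000000000000000000
Multiplications needed: 6 (6 lines after 10^1)

10^22 = 10000000000000000000000. Using exponentiation by squaring, this requires 6 multiplications. The key idea: if the exponent is even, square the half-power; if odd, multiply by the base once.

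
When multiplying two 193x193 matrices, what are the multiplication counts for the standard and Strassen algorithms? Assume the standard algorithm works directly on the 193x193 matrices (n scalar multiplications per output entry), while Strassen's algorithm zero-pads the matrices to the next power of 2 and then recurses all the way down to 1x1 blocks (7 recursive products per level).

Matrix multiplication for 193x193 matrices:

Strassen's algorithm requires power-of-2 dimensions. Pad 193x193 to 256x256 (next power of 2).

Standard algorithm: 193^3 = 7189057 multiplications
Strassen's algorithm: 7^(log2(256)) = 7^8 = 5764801 multiplications
Savings: 7189057 - 5764801 = 1424256 multiplications

Standard: 7189057 multiplications (193^3). Strassen: 5764801 multiplications (7^8, after padding to 256x256). Strassen reduces 8 recursive multiplications to 7 at each level.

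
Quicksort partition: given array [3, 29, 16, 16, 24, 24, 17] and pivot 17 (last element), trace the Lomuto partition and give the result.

Lomuto partition with pivot = 17:

Initial array: [3, 29, 16, 16, 24, 24, 17]

arr[0]=3 <= 17: swap with position 0, array becomes [3, 29, 16, 16, 24, 24, 17]
arr[1]=29 > 17: no swap
arr[2]=16 <= 17: swap with position 1, array becomes [3, 16, 29, 16, 24, 24, 17]
arr[3]=16 <= 17: swap with position 2, array becomes [3, 16, 16, 29, 24, 24, 17]
arr[4]=24 > 17: no swap
arr[5]=24 > 17: no swap

Place pivot at position 3: [3, 16, 16, 17, 24, 24, 29]
Pivot position: 3

After partitioning with pivot 17, the array becomes [3, 16, 16, 17, 24, 24, 29]. The pivot is placed at index 3. All elements to the left of the pivot are <= 17, and all elements to the right are > 17.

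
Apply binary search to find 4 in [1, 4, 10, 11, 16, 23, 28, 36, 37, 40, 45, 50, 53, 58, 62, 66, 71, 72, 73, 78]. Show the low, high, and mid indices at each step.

Binary search for 4 in [1, 4, 10, 11, 16, 23, 28, 36, 37, 40, 45, 50, 53, 58, 62, 66, 71, 72, 73, 78]:

lo=0, hi=19, mid=9, arr[mid]=40 -> 40 > 4, search left half
lo=0, hi=8, mid=4, arr[mid]=16 -> 16 > 4, search left half
lo=0, hi=3, mid=1, arr[mid]=4 -> Found target at index 1!

Binary search finds 4 at index 1 after 3 comparisons. The search repeatedly halves the search space by comparing with the middle element.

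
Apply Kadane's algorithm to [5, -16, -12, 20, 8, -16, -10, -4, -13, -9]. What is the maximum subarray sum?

Using Kadane's algorithm on [5, -16, -12, 20, 8, -16, -10, -4, -13, -9]:

Scanning through the array:
Position 1 (value -16): max_ending_here = -11, max_so_far = 5
Position 2 (value -12): max_ending_here = -12, max_so_far = 5
Position 3 (value 20): max_ending_here = 20, max_so_far = 20
Position 4 (value 8): max_ending_here = 28, max_so_far = 28
Position 5 (value -16): max_ending_here = 12, max_so_far = 28
Position 6 (value -10): max_ending_here = 2, max_so_far = 28
Position 7 (value -4): max_ending_here = -2, max_so_far = 28
Position 8 (value -13): max_ending_here = -13, max_so_far = 28
Position 9 (value -9): max_ending_here = -9, max_so_far = 28

Maximum subarray: [20, 8]
Maximum sum: 28

The maximum subarray is [20, 8] with sum 28. This subarray runs from index 3 to index 4.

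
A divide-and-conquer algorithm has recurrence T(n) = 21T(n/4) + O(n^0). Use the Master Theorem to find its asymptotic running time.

Master Theorem for T(n) = 21T(n/4) + O(n^0):

a = 21, b = 4, c = 0
log_b(a) = log_4(21) = 2.1962

Case 1: c = 0 < log_4(21) = 2.1962
T(n) = O(n^(log_4 21))

For T(n) = 21T(n/4) + O(n^0): log_4(21) = 2.1962. This is Case 1 of the Master Theorem (c < log_b(a), work dominated by leaves), giving O(n^(log_4 21)).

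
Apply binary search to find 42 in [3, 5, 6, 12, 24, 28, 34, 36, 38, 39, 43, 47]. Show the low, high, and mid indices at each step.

Binary search for 42 in [3, 5, 6, 12, 24, 28, 34, 36, 38, 39, 43, 47]:

lo=0, hi=11, mid=5, arr[mid]=28 -> 28 < 42, search right half
lo=6, hi=11, mid=8, arr[mid]=38 -> 38 < 42, search right half
lo=9, hi=11, mid=10, arr[mid]=43 -> 43 > 42, search left half
lo=9, hi=9, mid=9, arr[mid]=39 -> 39 < 42, search right half
lo=10 > hi=9, target 42 not found

Binary search determines that 42 is not in the array after 4 comparisons. The search space was exhausted without finding the target.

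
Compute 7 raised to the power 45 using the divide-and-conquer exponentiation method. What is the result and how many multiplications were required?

Computing 7^45 by squaring (build up from 7^1; each line after the first costs one multiplication):

7^1 = 7
7^2 = (7^1)^2 = 7^2 = 49
7^4 = (7^2)^2 = 49^2 = 2401
7^5 = 7 * 7^4 = 7 * 2401 = 16807
7^10 = (7^5)^2 = 16807^2 = 282475249
7^11 = 7 * 7^10 = 7 * 282475249 = 1977326743
7^22 = (7^11)^2 = 1977326743^2 = 3909821048582988049
7^44 = (7^22)^2 = 3909821048582988049^2 = 15286700631942576193765185769276826401
7^45 = 7 * 7^44 = 7 * 15286700631942576193765185769276826401 = 107006904423598033356356300384937784807

Result: 107006904423598033356356300384937784807
Multiplications needed: 8 (8 lines after 7^1)

7^45 = 107006904423598033356356300384937784807. Using exponentiation by squaring, this requires 8 multiplications. The key idea: if the exponent is even, square the half-power; if odd, multiply by the base once.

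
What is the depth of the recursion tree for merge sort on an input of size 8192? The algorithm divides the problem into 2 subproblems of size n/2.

For divide and conquer with division factor 2:

Problem sizes at each level:
Level 0: 8192
Level 1: 4096
Level 2: 2048
Level 3: 1024
Level 4: 512
Level 5: 256
Level 6: 128
Level 7: 64
Level 8: 32
Level 9: 16
Level 10: 8
Level 11: 4
Level 12: 2
Level 13: 1

The root is level 0 and the size-1 base case is level 13 (the tree spans levels 0 through 13, i.e. 14 levels counting the root), so the depth is the number of divisions: log_2(8192) = 13

The recursion tree depth is log_2(8192) = 13. At each level, the problem size is divided by 2, so it takes 13 divisions to reduce to a base case of size 1. The algorithm makes 2 recursive calls at each level.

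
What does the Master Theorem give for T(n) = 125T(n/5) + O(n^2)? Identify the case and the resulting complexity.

Master Theorem for T(n) = 125T(n/5) + O(n^2):

a = 125, b = 5, c = 2
log_b(a) = log_5(125) = 3.0000

Case 1: c = 2 < log_5(125) = 3.0000
T(n) = O(n^(log_5 125)) = O(n^3)

For T(n) = 125T(n/5) + O(n^2): log_5(125) = 3.0000. This is Case 1 of the Master Theorem (c < log_b(a), work dominated by leaves), giving O(n^3).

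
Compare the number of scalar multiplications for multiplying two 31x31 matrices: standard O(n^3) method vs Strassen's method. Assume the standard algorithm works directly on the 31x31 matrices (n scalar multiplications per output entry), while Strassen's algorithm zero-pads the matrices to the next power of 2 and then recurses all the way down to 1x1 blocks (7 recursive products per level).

Matrix multiplication for 31x31 matrices:

Strassen's algorithm requires power-of-2 dimensions. Pad 31x31 to 32x32 (next power of 2).

Standard algorithm: 31^3 = 29791 multiplications
Strassen's algorithm: 7^(log2(32)) = 7^5 = 16807 multiplications
Savings: 29791 - 16807 = 12984 multiplications

Standard: 29791 multiplications (31^3). Strassen: 16807 multiplications (7^5, after padding to 32x32). Strassen reduces 8 recursive multiplications to 7 at each level.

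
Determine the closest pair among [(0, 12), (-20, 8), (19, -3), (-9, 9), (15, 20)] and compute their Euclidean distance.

Computing all pairwise distances among 5 points:

d((0, 12), (-20, 8)) = 20.3961
d((0, 12), (19, -3)) = 24.2074
d((0, 12), (-9, 9)) = 9.4868 <-- minimum
d((0, 12), (15, 20)) = 17.0
d((-20, 8), (19, -3)) = 40.5216
d((-20, 8), (-9, 9)) = 11.0454
d((-20, 8), (15, 20)) = 37.0
d((19, -3), (-9, 9)) = 30.4631
d((19, -3), (15, 20)) = 23.3452
d((-9, 9), (15, 20)) = 26.4008

Closest pair: (0, 12) and (-9, 9) with distance 9.4868

The closest pair is (0, 12) and (-9, 9) with Euclidean distance 9.4868. For 5 points, brute-force pairwise comparison is shown above. For large n, the divide-and-conquer algorithm (sort by x, recurse on halves, check the dividing strip) achieves O(n log n).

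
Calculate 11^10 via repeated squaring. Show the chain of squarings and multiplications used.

Computing 11^10 by squaring (build up from 11^1; each line after the first costs one multiplication):

11^1 = 11
11^2 = (11^1)^2 = 11^2 = 121
11^4 = (11^2)^2 = 121^2 = 14641
11^5 = 11 * 11^4 = 11 * 14641 = 161051
11^10 = (11^5)^2 = 161051^2 = 25937424601

Result: 25937424601
Multiplications needed: 4 (4 lines after 11^1)

11^10 = 25937424601. Using exponentiation by squaring, this requires 4 multiplications. The key idea: if the exponent is even, square the half-power; if odd, multiply by the base once.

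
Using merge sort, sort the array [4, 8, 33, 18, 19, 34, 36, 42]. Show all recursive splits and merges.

Merge sort trace:

Split: [4, 8, 33, 18, 19, 34, 36, 42] -> [4, 8, 33, 18] and [19, 34, 36, 42]
  Split: [4, 8, 33, 18] -> [4, 8] and [33, 18]
    Split: [4, 8] -> [4] and [8]
    Merge: [4] + [8] -> [4, 8]
    Split: [33, 18] -> [33] and [18]
    Merge: [33] + [18] -> [18, 33]
  Merge: [4, 8] + [18, 33] -> [4, 8, 18, 33]
  Split: [19, 34, 36, 42] -> [19, 34] and [36, 42]
    Split: [19, 34] -> [19] and [34]
    Merge: [19] + [34] -> [19, 34]
    Split: [36, 42] -> [36] and [42]
    Merge: [36] + [42] -> [36, 42]
  Merge: [19, 34] + [36, 42] -> [19, 34, 36, 42]
Merge: [4, 8, 18, 33] + [19, 34, 36, 42] -> [4, 8, 18, 19, 33, 34, 36, 42]

Final sorted array: [4, 8, 18, 19, 33, 34, 36, 42]

The merge sort proceeds by recursively splitting the array and merging sorted halves.
After all merges, the sorted array is [4, 8, 18, 19, 33, 34, 36, 42].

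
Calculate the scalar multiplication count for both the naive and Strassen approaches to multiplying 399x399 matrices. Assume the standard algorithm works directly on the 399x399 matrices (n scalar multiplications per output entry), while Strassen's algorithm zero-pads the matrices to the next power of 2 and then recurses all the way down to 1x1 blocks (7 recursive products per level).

Matrix multiplication for 399x399 matrices:

Strassen's algorithm requires power-of-2 dimensions. Pad 399x399 to 512x512 (next power of 2).

Standard algorithm: 399^3 = 63521199 multiplications
Strassen's algorithm: 7^(log2(512)) = 7^9 = 40353607 multiplications
Savings: 63521199 - 40353607 = 23167592 multiplications

Standard: 63521199 multiplications (399^3). Strassen: 40353607 multiplications (7^9, after padding to 512x512). Strassen reduces 8 recursive multiplications to 7 at each level.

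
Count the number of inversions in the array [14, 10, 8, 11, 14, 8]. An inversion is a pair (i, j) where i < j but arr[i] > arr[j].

Finding inversions in [14, 10, 8, 11, 14, 8]:

(0, 1): arr[0]=14 > arr[1]=10
(0, 2): arr[0]=14 > arr[2]=8
(0, 3): arr[0]=14 > arr[3]=11
(0, 5): arr[0]=14 > arr[5]=8
(1, 2): arr[1]=10 > arr[2]=8
(1, 5): arr[1]=10 > arr[5]=8
(3, 5): arr[3]=11 > arr[5]=8
(4, 5): arr[4]=14 > arr[5]=8

Total inversions: 8

The array has 8 inversion(s): (0,1), (0,2), (0,3), (0,5), (1,2), (1,5), (3,5), (4,5). Each pair (i,j) satisfies i < j and arr[i] > arr[j].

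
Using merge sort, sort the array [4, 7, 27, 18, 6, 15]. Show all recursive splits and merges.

Merge sort trace:

Split: [4, 7, 27, 18, 6, 15] -> [4, 7, 27] and [18, 6, 15]
  Split: [4, 7, 27] -> [4] and [7, 27]
    Split: [7, 27] -> [7] and [27]
    Merge: [7] + [27] -> [7, 27]
  Merge: [4] + [7, 27] -> [4, 7, 27]
  Split: [18, 6, 15] -> [18] and [6, 15]
    Split: [6, 15] -> [6] and [15]
    Merge: [6] + [15] -> [6, 15]
  Merge: [18] + [6, 15] -> [6, 15, 18]
Merge: [4, 7, 27] + [6, 15, 18] -> [4, 6, 7, 15, 18, 27]

Final sorted array: [4, 6, 7, 15, 18, 27]

The merge sort proceeds by recursively splitting the array and merging sorted halves.
After all merges, the sorted array is [4, 6, 7, 15, 18, 27].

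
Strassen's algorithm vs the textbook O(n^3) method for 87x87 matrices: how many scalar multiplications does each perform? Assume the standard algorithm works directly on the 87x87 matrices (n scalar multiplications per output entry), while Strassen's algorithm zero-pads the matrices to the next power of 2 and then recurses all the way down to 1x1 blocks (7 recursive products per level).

Matrix multiplication for 87x87 matrices:

Strassen's algorithm requires power-of-2 dimensions. Pad 87x87 to 128x128 (next power of 2).

Standard algorithm: 87^3 = 658503 multiplications
Strassen's algorithm: 7^(log2(128)) = 7^7 = 823543 multiplications
Difference: 658503 - 823543 = -165040 (Strassen uses MORE here due to padding overhead — for small or just-over-power-of-2 n, padding can outweigh the per-level savings)

Standard: 658503 multiplications (87^3). Strassen: 823543 multiplications (7^7, after padding to 128x128). Strassen reduces 8 recursive multiplications to 7 at each level.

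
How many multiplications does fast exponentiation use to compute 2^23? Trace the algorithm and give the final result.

Computing 2^23 by squaring (build up from 2^1; each line after the first costs one multiplication):

2^1 = 2
2^2 = (2^1)^2 = 2^2 = 4
2^4 = (2^2)^2 = 4^2 = 16
2^5 = 2 * 2^4 = 2 * 16 = 32
2^10 = (2^5)^2 = 32^2 = 1024
2^11 = 2 * 2^10 = 2 * 1024 = 2048
2^22 = (2^11)^2 = 2048^2 = 4194304
2^23 = 2 * 2^22 = 2 * 4194304 = 8388608

Result: 8388608
Multiplications needed: 7 (7 lines after 2^1)

2^23 = 8388608. Using exponentiation by squaring, this requires 7 multiplications. The key idea: if the exponent is even, square the half-power; if odd, multiply by the base once.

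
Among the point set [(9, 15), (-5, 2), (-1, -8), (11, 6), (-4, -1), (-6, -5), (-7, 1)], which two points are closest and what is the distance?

Computing all pairwise distances among 7 points:

d((9, 15), (-5, 2)) = 19.105
d((9, 15), (-1, -8)) = 25.0799
d((9, 15), (11, 6)) = 9.2195
d((9, 15), (-4, -1)) = 20.6155
d((9, 15), (-6, -5)) = 25.0
d((9, 15), (-7, 1)) = 21.2603
d((-5, 2), (-1, -8)) = 10.7703
d((-5, 2), (11, 6)) = 16.4924
d((-5, 2), (-4, -1)) = 3.1623
d((-5, 2), (-6, -5)) = 7.0711
d((-5, 2), (-7, 1)) = 2.2361 <-- minimum
d((-1, -8), (11, 6)) = 18.4391
d((-1, -8), (-4, -1)) = 7.6158
d((-1, -8), (-6, -5)) = 5.831
d((-1, -8), (-7, 1)) = 10.8167
d((11, 6), (-4, -1)) = 16.5529
d((11, 6), (-6, -5)) = 20.2485
d((11, 6), (-7, 1)) = 18.6815
d((-4, -1), (-6, -5)) = 4.4721
d((-4, -1), (-7, 1)) = 3.6056
d((-6, -5), (-7, 1)) = 6.0828

Closest pair: (-5, 2) and (-7, 1) with distance 2.2361

The closest pair is (-5, 2) and (-7, 1) with Euclidean distance 2.2361. For 7 points, brute-force pairwise comparison is shown above. For large n, the divide-and-conquer algorithm (sort by x, recurse on halves, check the dividing strip) achieves O(n log n).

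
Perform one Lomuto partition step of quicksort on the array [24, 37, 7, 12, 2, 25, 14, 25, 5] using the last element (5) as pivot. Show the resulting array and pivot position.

Lomuto partition with pivot = 5:

Initial array: [24, 37, 7, 12, 2, 25, 14, 25, 5]

arr[0]=24 > 5: no swap
arr[1]=37 > 5: no swap
arr[2]=7 > 5: no swap
arr[3]=12 > 5: no swap
arr[4]=2 <= 5: swap with position 0, array becomes [2, 37, 7, 12, 24, 25, 14, 25, 5]
arr[5]=25 > 5: no swap
arr[6]=14 > 5: no swap
arr[7]=25 > 5: no swap

Place pivot at position 1: [2, 5, 7, 12, 24, 25, 14, 25, 37]
Pivot position: 1

After partitioning with pivot 5, the array becomes [2, 5, 7, 12, 24, 25, 14, 25, 37]. The pivot is placed at index 1. All elements to the left of the pivot are <= 5, and all elements to the right are > 5.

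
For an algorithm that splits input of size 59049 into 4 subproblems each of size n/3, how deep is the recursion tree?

For divide and conquer with division factor 3:

Problem sizes at each level:
Level 0: 59049
Level 1: 19683
Level 2: 6561
Level 3: 2187
Level 4: 729
Level 5: 243
Level 6: 81
Level 7: 27
Level 8: 9
Level 9: 3
Level 10: 1

The root is level 0 and the size-1 base case is level 10 (the tree spans levels 0 through 10, i.e. 11 levels counting the root), so the depth is the number of divisions: log_3(59049) = 10

The recursion tree depth is log_3(59049) = 10. At each level, the problem size is divided by 3, so it takes 10 divisions to reduce to a base case of size 1. The algorithm makes 4 recursive calls at each level.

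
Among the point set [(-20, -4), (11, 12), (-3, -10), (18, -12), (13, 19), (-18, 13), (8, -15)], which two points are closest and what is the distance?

Computing all pairwise distances among 7 points:

d((-20, -4), (11, 12)) = 34.8855
d((-20, -4), (-3, -10)) = 18.0278
d((-20, -4), (18, -12)) = 38.833
d((-20, -4), (13, 19)) = 40.2244
d((-20, -4), (-18, 13)) = 17.1172
d((-20, -4), (8, -15)) = 30.0832
d((11, 12), (-3, -10)) = 26.0768
d((11, 12), (18, -12)) = 25.0
d((11, 12), (13, 19)) = 7.2801 <-- minimum
d((11, 12), (-18, 13)) = 29.0172
d((11, 12), (8, -15)) = 27.1662
d((-3, -10), (18, -12)) = 21.095
d((-3, -10), (13, 19)) = 33.121
d((-3, -10), (-18, 13)) = 27.4591
d((-3, -10), (8, -15)) = 12.083
d((18, -12), (13, 19)) = 31.4006
d((18, -12), (-18, 13)) = 43.8292
d((18, -12), (8, -15)) = 10.4403
d((13, 19), (-18, 13)) = 31.5753
d((13, 19), (8, -15)) = 34.3657
d((-18, 13), (8, -15)) = 38.2099

Closest pair: (11, 12) and (13, 19) with distance 7.2801

The closest pair is (11, 12) and (13, 19) with Euclidean distance 7.2801. For 7 points, brute-force pairwise comparison is shown above. For large n, the divide-and-conquer algorithm (sort by x, recurse on halves, check the dividing strip) achieves O(n log n).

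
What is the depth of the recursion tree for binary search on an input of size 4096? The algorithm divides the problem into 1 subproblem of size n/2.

For divide and conquer with division factor 2:

Problem sizes at each level:
Level 0: 4096
Level 1: 2048
Level 2: 1024
Level 3: 512
Level 4: 256
Level 5: 128
Level 6: 64
Level 7: 32
Level 8: 16
Level 9: 8
Level 10: 4
Level 11: 2
Level 12: 1

The root is level 0 and the size-1 base case is level 12 (the tree spans levels 0 through 12, i.e. 13 levels counting the root), so the depth is the number of divisions: log_2(4096) = 12

The recursion tree depth is log_2(4096) = 12. At each level, the problem size is divided by 2, so it takes 12 divisions to reduce to a base case of size 1. The algorithm makes 1 recursive call at each level.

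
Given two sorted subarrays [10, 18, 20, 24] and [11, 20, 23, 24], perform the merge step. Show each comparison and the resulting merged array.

Merging process:

Compare 10 vs 11: take 10 from left. Merged: [10]
Compare 18 vs 11: take 11 from right. Merged: [10, 11]
Compare 18 vs 20: take 18 from left. Merged: [10, 11, 18]
Compare 20 vs 20: take 20 from left. Merged: [10, 11, 18, 20]
Compare 24 vs 20: take 20 from right. Merged: [10, 11, 18, 20, 20]
Compare 24 vs 23: take 23 from right. Merged: [10, 11, 18, 20, 20, 23]
Compare 24 vs 24: take 24 from left. Merged: [10, 11, 18, 20, 20, 23, 24]
Append remaining from right: [24]. Merged: [10, 11, 18, 20, 20, 23, 24, 24]

Final merged array: [10, 11, 18, 20, 20, 23, 24, 24]
Total comparisons: 7

The merged array is [10, 11, 18, 20, 20, 23, 24, 24], requiring 7 comparisons. The merge step runs in O(n) time where n is the total number of elements.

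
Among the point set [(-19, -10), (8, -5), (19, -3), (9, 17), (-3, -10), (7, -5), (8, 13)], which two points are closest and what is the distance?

Computing all pairwise distances among 7 points:

d((-19, -10), (8, -5)) = 27.4591
d((-19, -10), (19, -3)) = 38.6394
d((-19, -10), (9, 17)) = 38.8973
d((-19, -10), (-3, -10)) = 16.0
d((-19, -10), (7, -5)) = 26.4764
d((-19, -10), (8, 13)) = 35.4683
d((8, -5), (19, -3)) = 11.1803
d((8, -5), (9, 17)) = 22.0227
d((8, -5), (-3, -10)) = 12.083
d((8, -5), (7, -5)) = 1.0 <-- minimum
d((8, -5), (8, 13)) = 18.0
d((19, -3), (9, 17)) = 22.3607
d((19, -3), (-3, -10)) = 23.0868
d((19, -3), (7, -5)) = 12.1655
d((19, -3), (8, 13)) = 19.4165
d((9, 17), (-3, -10)) = 29.5466
d((9, 17), (7, -5)) = 22.0907
d((9, 17), (8, 13)) = 4.1231
d((-3, -10), (7, -5)) = 11.1803
d((-3, -10), (8, 13)) = 25.4951
d((7, -5), (8, 13)) = 18.0278

Closest pair: (8, -5) and (7, -5) with distance 1.0

The closest pair is (8, -5) and (7, -5) with Euclidean distance 1.0. For 7 points, brute-force pairwise comparison is shown above. For large n, the divide-and-conquer algorithm (sort by x, recurse on halves, check the dividing strip) achieves O(n log n).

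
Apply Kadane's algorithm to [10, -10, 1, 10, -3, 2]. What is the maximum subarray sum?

Using Kadane's algorithm on [10, -10, 1, 10, -3, 2]:

Scanning through the array:
Position 1 (value -10): max_ending_here = 0, max_so_far = 10
Position 2 (value 1): max_ending_here = 1, max_so_far = 10
Position 3 (value 10): max_ending_here = 11, max_so_far = 11
Position 4 (value -3): max_ending_here = 8, max_so_far = 11
Position 5 (value 2): max_ending_here = 10, max_so_far = 11

Maximum subarray: [10, -10, 1, 10]
Maximum sum: 11

The maximum subarray is [10, -10, 1, 10] with sum 11. This subarray runs from index 0 to index 3.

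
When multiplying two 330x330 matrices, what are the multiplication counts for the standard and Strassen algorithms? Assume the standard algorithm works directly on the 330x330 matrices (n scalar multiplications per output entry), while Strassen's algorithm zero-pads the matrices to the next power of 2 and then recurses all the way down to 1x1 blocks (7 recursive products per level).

Matrix multiplication for 330x330 matrices:

Strassen's algorithm requires power-of-2 dimensions. Pad 330x330 to 512x512 (next power of 2).

Standard algorithm: 330^3 = 35937000 multiplications
Strassen's algorithm: 7^(log2(512)) = 7^9 = 40353607 multiplications
Difference: 35937000 - 40353607 = -4416607 (Strassen uses MORE here due to padding overhead — for small or just-over-power-of-2 n, padding can outweigh the per-level savings)

Standard: 35937000 multiplications (330^3). Strassen: 40353607 multiplications (7^9, after padding to 512x512). Strassen reduces 8 recursive multiplications to 7 at each level.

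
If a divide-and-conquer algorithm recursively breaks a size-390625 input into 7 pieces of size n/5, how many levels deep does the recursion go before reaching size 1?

For divide and conquer with division factor 5:

Problem sizes at each level:
Level 0: 390625
Level 1: 78125
Level 2: 15625
Level 3: 3125
Level 4: 625
Level 5: 125
Level 6: 25
Level 7: 5
Level 8: 1

The root is level 0 and the size-1 base case is level 8 (the tree spans levels 0 through 8, i.e. 9 levels counting the root), so the depth is the number of divisions: log_5(390625) = 8

The recursion tree depth is log_5(390625) = 8. At each level, the problem size is divided by 5, so it takes 8 divisions to reduce to a base case of size 1. The algorithm makes 7 recursive calls at each level.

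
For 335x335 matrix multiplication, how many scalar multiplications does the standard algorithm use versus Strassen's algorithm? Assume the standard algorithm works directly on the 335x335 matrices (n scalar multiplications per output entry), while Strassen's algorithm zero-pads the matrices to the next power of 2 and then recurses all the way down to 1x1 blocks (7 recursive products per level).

Matrix multiplication for 335x335 matrices:

Strassen's algorithm requires power-of-2 dimensions. Pad 335x335 to 512x512 (next power of 2).

Standard algorithm: 335^3 = 37595375 multiplications
Strassen's algorithm: 7^(log2(512)) = 7^9 = 40353607 multiplications
Difference: 37595375 - 40353607 = -2758232 (Strassen uses MORE here due to padding overhead — for small or just-over-power-of-2 n, padding can outweigh the per-level savings)

Standard: 37595375 multiplications (335^3). Strassen: 40353607 multiplications (7^9, after padding to 512x512). Strassen reduces 8 recursive multiplications to 7 at each level.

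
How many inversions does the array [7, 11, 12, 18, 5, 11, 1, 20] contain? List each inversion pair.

Finding inversions in [7, 11, 12, 18, 5, 11, 1, 20]:

(0, 4): arr[0]=7 > arr[4]=5
(0, 6): arr[0]=7 > arr[6]=1
(1, 4): arr[1]=11 > arr[4]=5
(1, 6): arr[1]=11 > arr[6]=1
(2, 4): arr[2]=12 > arr[4]=5
(2, 5): arr[2]=12 > arr[5]=11
(2, 6): arr[2]=12 > arr[6]=1
(3, 4): arr[3]=18 > arr[4]=5
(3, 5): arr[3]=18 > arr[5]=11
(3, 6): arr[3]=18 > arr[6]=1
(4, 6): arr[4]=5 > arr[6]=1
(5, 6): arr[5]=11 > arr[6]=1

Total inversions: 12

The array has 12 inversion(s): (0,4), (0,6), (1,4), (1,6), (2,4), (2,5), (2,6), (3,4), (3,5), (3,6), (4,6), (5,6). Each pair (i,j) satisfies i < j and arr[i] > arr[j].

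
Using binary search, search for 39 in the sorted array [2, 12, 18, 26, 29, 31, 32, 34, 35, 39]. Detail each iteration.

Binary search for 39 in [2, 12, 18, 26, 29, 31, 32, 34, 35, 39]:

lo=0, hi=9, mid=4, arr[mid]=29 -> 29 < 39, search right half
lo=5, hi=9, mid=7, arr[mid]=34 -> 34 < 39, search right half
lo=8, hi=9, mid=8, arr[mid]=35 -> 35 < 39, search right half
lo=9, hi=9, mid=9, arr[mid]=39 -> Found target at index 9!

Binary search finds 39 at index 9 after 4 comparisons. The search repeatedly halves the search space by comparing with the middle element.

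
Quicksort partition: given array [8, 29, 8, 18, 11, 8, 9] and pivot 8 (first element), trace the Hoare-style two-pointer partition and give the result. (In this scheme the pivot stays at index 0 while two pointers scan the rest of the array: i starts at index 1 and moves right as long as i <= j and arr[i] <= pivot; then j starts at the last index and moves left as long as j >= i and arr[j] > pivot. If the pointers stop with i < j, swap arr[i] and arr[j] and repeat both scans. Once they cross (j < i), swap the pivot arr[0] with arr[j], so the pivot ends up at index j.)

Hoare-style two-pointer partition with pivot = 8:

Initial array: [8, 29, 8, 18, 11, 8, 9]

Pointers start at i = 1, j = 6.
i stops at index 1 (arr[1]=29 > 8), j stops at index 5 (arr[5]=8 <= 8): swap arr[1] and arr[5], array becomes [8, 8, 8, 18, 11, 29, 9]
i ends at 3, j ends at 2: the pointers have crossed (j < i), so scanning stops.

Swap pivot arr[0] with arr[2] to place pivot at position 2: [8, 8, 8, 18, 11, 29, 9]
Pivot position: 2

After partitioning with pivot 8, the array becomes [8, 8, 8, 18, 11, 29, 9]. The pivot is placed at index 2. All elements to the left of the pivot are <= 8, and all elements to the right are > 8.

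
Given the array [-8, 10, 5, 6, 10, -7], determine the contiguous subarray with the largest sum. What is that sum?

Using Kadane's algorithm on [-8, 10, 5, 6, 10, -7]:

Scanning through the array:
Position 1 (value 10): max_ending_here = 10, max_so_far = 10
Position 2 (value 5): max_ending_here = 15, max_so_far = 15
Position 3 (value 6): max_ending_here = 21, max_so_far = 21
Position 4 (value 10): max_ending_here = 31, max_so_far = 31
Position 5 (value -7): max_ending_here = 24, max_so_far = 31

Maximum subarray: [10, 5, 6, 10]
Maximum sum: 31

The maximum subarray is [10, 5, 6, 10] with sum 31. This subarray runs from index 1 to index 4.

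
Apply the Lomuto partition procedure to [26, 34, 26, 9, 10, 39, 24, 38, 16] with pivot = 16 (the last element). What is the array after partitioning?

Lomuto partition with pivot = 16:

Initial array: [26, 34, 26, 9, 10, 39, 24, 38, 16]

arr[0]=26 > 16: no swap
arr[1]=34 > 16: no swap
arr[2]=26 > 16: no swap
arr[3]=9 <= 16: swap with position 0, array becomes [9, 34, 26, 26, 10, 39, 24, 38, 16]
arr[4]=10 <= 16: swap with position 1, array becomes [9, 10, 26, 26, 34, 39, 24, 38, 16]
arr[5]=39 > 16: no swap
arr[6]=24 > 16: no swap
arr[7]=38 > 16: no swap

Place pivot at position 2: [9, 10, 16, 26, 34, 39, 24, 38, 26]
Pivot position: 2

After partitioning with pivot 16, the array becomes [9, 10, 16, 26, 34, 39, 24, 38, 26]. The pivot is placed at index 2. All elements to the left of the pivot are <= 16, and all elements to the right are > 16.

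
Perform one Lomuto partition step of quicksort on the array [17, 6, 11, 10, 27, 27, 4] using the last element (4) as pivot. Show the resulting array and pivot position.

Lomuto partition with pivot = 4:

Initial array: [17, 6, 11, 10, 27, 27, 4]

arr[0]=17 > 4: no swap
arr[1]=6 > 4: no swap
arr[2]=11 > 4: no swap
arr[3]=10 > 4: no swap
arr[4]=27 > 4: no swap
arr[5]=27 > 4: no swap

Place pivot at position 0: [4, 6, 11, 10, 27, 27, 17]
Pivot position: 0

After partitioning with pivot 4, the array becomes [4, 6, 11, 10, 27, 27, 17]. The pivot is placed at index 0. All elements to the left of the pivot are <= 4, and all elements to the right are > 4.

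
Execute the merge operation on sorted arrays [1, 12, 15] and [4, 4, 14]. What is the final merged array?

Merging process:

Compare 1 vs 4: take 1 from left. Merged: [1]
Compare 12 vs 4: take 4 from right. Merged: [1, 4]
Compare 12 vs 4: take 4 from right. Merged: [1, 4, 4]
Compare 12 vs 14: take 12 from left. Merged: [1, 4, 4, 12]
Compare 15 vs 14: take 14 from right. Merged: [1, 4, 4, 12, 14]
Append remaining from left: [15]. Merged: [1, 4, 4, 12, 14, 15]

Final merged array: [1, 4, 4, 12, 14, 15]
Total comparisons: 5

The merged array is [1, 4, 4, 12, 14, 15], requiring 5 comparisons. The merge step runs in O(n) time where n is the total number of elements.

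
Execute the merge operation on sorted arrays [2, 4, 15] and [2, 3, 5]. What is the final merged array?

Merging process:

Compare 2 vs 2: take 2 from left. Merged: [2]
Compare 4 vs 2: take 2 from right. Merged: [2, 2]
Compare 4 vs 3: take 3 from right. Merged: [2, 2, 3]
Compare 4 vs 5: take 4 from left. Merged: [2, 2, 3, 4]
Compare 15 vs 5: take 5 from right. Merged: [2, 2, 3, 4, 5]
Append remaining from left: [15]. Merged: [2, 2, 3, 4, 5, 15]

Final merged array: [2, 2, 3, 4, 5, 15]
Total comparisons: 5

The merged array is [2, 2, 3, 4, 5, 15], requiring 5 comparisons. The merge step runs in O(n) time where n is the total number of elements.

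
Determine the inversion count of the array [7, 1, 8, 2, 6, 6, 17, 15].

Finding inversions in [7, 1, 8, 2, 6, 6, 17, 15]:

(0, 1): arr[0]=7 > arr[1]=1
(0, 3): arr[0]=7 > arr[3]=2
(0, 4): arr[0]=7 > arr[4]=6
(0, 5): arr[0]=7 > arr[5]=6
(2, 3): arr[2]=8 > arr[3]=2
(2, 4): arr[2]=8 > arr[4]=6
(2, 5): arr[2]=8 > arr[5]=6
(6, 7): arr[6]=17 > arr[7]=15

Total inversions: 8

The array has 8 inversion(s): (0,1), (0,3), (0,4), (0,5), (2,3), (2,4), (2,5), (6,7). Each pair (i,j) satisfies i < j and arr[i] > arr[j].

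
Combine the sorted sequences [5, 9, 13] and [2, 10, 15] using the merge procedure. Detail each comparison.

Merging process:

Compare 5 vs 2: take 2 from right. Merged: [2]
Compare 5 vs 10: take 5 from left. Merged: [2, 5]
Compare 9 vs 10: take 9 from left. Merged: [2, 5, 9]
Compare 13 vs 10: take 10 from right. Merged: [2, 5, 9, 10]
Compare 13 vs 15: take 13 from left. Merged: [2, 5, 9, 10, 13]
Append remaining from right: [15]. Merged: [2, 5, 9, 10, 13, 15]

Final merged array: [2, 5, 9, 10, 13, 15]
Total comparisons: 5

The merged array is [2, 5, 9, 10, 13, 15], requiring 5 comparisons. The merge step runs in O(n) time where n is the total number of elements.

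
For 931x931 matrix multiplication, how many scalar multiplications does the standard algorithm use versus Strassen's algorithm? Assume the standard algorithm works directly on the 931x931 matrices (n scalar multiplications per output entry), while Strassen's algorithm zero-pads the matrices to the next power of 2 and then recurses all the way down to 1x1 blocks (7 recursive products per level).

Matrix multiplication for 931x931 matrices:

Strassen's algorithm requires power-of-2 dimensions. Pad 931x931 to 1024x1024 (next power of 2).

Standard algorithm: 931^3 = 806954491 multiplications
Strassen's algorithm: 7^(log2(1024)) = 7^10 = 282475249 multiplications
Savings: 806954491 - 282475249 = 524479242 multiplications

Standard: 806954491 multiplications (931^3). Strassen: 282475249 multiplications (7^10, after padding to 1024x1024). Strassen reduces 8 recursive multiplications to 7 at each level.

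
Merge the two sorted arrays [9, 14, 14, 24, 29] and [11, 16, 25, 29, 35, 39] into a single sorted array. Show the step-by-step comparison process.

Merging process:

Compare 9 vs 11: take 9 from left. Merged: [9]
Compare 14 vs 11: take 11 from right. Merged: [9, 11]
Compare 14 vs 16: take 14 from left. Merged: [9, 11, 14]
Compare 14 vs 16: take 14 from left. Merged: [9, 11, 14, 14]
Compare 24 vs 16: take 16 from right. Merged: [9, 11, 14, 14, 16]
Compare 24 vs 25: take 24 from left. Merged: [9, 11, 14, 14, 16, 24]
Compare 29 vs 25: take 25 from right. Merged: [9, 11, 14, 14, 16, 24, 25]
Compare 29 vs 29: take 29 from left. Merged: [9, 11, 14, 14, 16, 24, 25, 29]
Append remaining from right: [29, 35, 39]. Merged: [9, 11, 14, 14, 16, 24, 25, 29, 29, 35, 39]

Final merged array: [9, 11, 14, 14, 16, 24, 25, 29, 29, 35, 39]
Total comparisons: 8

The merged array is [9, 11, 14, 14, 16, 24, 25, 29, 29, 35, 39], requiring 8 comparisons. The merge step runs in O(n) time where n is the total number of elements.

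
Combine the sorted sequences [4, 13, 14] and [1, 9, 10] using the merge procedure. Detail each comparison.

Merging process:

Compare 4 vs 1: take 1 from right. Merged: [1]
Compare 4 vs 9: take 4 from left. Merged: [1, 4]
Compare 13 vs 9: take 9 from right. Merged: [1, 4, 9]
Compare 13 vs 10: take 10 from right. Merged: [1, 4, 9, 10]
Append remaining from left: [13, 14]. Merged: [1, 4, 9, 10, 13, 14]

Final merged array: [1, 4, 9, 10, 13, 14]
Total comparisons: 4

The merged array is [1, 4, 9, 10, 13, 14], requiring 4 comparisons. The merge step runs in O(n) time where n is the total number of elements.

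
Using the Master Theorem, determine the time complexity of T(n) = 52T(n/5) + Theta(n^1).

Master Theorem for T(n) = 52T(n/5) + O(n^1):

a = 52, b = 5, c = 1
log_b(a) = log_5(52) = 2.4550

Case 1: c = 1 < log_5(52) = 2.4550
T(n) = O(n^(log_5 52))

For T(n) = 52T(n/5) + O(n^1): log_5(52) = 2.4550. This is Case 1 of the Master Theorem (c < log_b(a), work dominated by leaves), giving O(n^(log_5 52)).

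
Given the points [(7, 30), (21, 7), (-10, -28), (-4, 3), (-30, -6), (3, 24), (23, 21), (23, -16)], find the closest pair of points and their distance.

Computing all pairwise distances among 8 points:

d((7, 30), (21, 7)) = 26.9258
d((7, 30), (-10, -28)) = 60.4401
d((7, 30), (-4, 3)) = 29.1548
d((7, 30), (-30, -6)) = 51.6236
d((7, 30), (3, 24)) = 7.2111 <-- minimum
d((7, 30), (23, 21)) = 18.3576
d((7, 30), (23, -16)) = 48.7032
d((21, 7), (-10, -28)) = 46.7547
d((21, 7), (-4, 3)) = 25.318
d((21, 7), (-30, -6)) = 52.6308
d((21, 7), (3, 24)) = 24.7588
d((21, 7), (23, 21)) = 14.1421
d((21, 7), (23, -16)) = 23.0868
d((-10, -28), (-4, 3)) = 31.5753
d((-10, -28), (-30, -6)) = 29.7321
d((-10, -28), (3, 24)) = 53.6004
d((-10, -28), (23, 21)) = 59.0762
d((-10, -28), (23, -16)) = 35.1141
d((-4, 3), (-30, -6)) = 27.5136
d((-4, 3), (3, 24)) = 22.1359
d((-4, 3), (23, 21)) = 32.45
d((-4, 3), (23, -16)) = 33.0151
d((-30, -6), (3, 24)) = 44.5982
d((-30, -6), (23, 21)) = 59.4811
d((-30, -6), (23, -16)) = 53.9351
d((3, 24), (23, 21)) = 20.2237
d((3, 24), (23, -16)) = 44.7214
d((23, 21), (23, -16)) = 37.0

Closest pair: (7, 30) and (3, 24) with distance 7.2111

The closest pair is (7, 30) and (3, 24) with Euclidean distance 7.2111. For 8 points, brute-force pairwise comparison is shown above. For large n, the divide-and-conquer algorithm (sort by x, recurse on halves, check the dividing strip) achieves O(n log n).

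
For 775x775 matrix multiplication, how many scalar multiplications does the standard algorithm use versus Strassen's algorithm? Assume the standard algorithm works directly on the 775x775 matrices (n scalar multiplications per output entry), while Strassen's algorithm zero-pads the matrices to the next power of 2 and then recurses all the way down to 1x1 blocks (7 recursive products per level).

Matrix multiplication for 775x775 matrices:

Strassen's algorithm requires power-of-2 dimensions. Pad 775x775 to 1024x1024 (next power of 2).

Standard algorithm: 775^3 = 465484375 multiplications
Strassen's algorithm: 7^(log2(1024)) = 7^10 = 282475249 multiplications
Savings: 465484375 - 282475249 = 183009126 multiplications

Standard: 465484375 multiplications (775^3). Strassen: 282475249 multiplications (7^10, after padding to 1024x1024). Strassen reduces 8 recursive multiplications to 7 at each level.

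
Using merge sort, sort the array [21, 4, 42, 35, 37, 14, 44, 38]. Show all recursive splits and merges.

Merge sort trace:

Split: [21, 4, 42, 35, 37, 14, 44, 38] -> [21, 4, 42, 35] and [37, 14, 44, 38]
  Split: [21, 4, 42, 35] -> [21, 4] and [42, 35]
    Split: [21, 4] -> [21] and [4]
    Merge: [21] + [4] -> [4, 21]
    Split: [42, 35] -> [42] and [35]
    Merge: [42] + [35] -> [35, 42]
  Merge: [4, 21] + [35, 42] -> [4, 21, 35, 42]
  Split: [37, 14, 44, 38] -> [37, 14] and [44, 38]
    Split: [37, 14] -> [37] and [14]
    Merge: [37] + [14] -> [14, 37]
    Split: [44, 38] -> [44] and [38]
    Merge: [44] + [38] -> [38, 44]
  Merge: [14, 37] + [38, 44] -> [14, 37, 38, 44]
Merge: [4, 21, 35, 42] + [14, 37, 38, 44] -> [4, 14, 21, 35, 37, 38, 42, 44]

Final sorted array: [4, 14, 21, 35, 37, 38, 42, 44]

The merge sort proceeds by recursively splitting the array and merging sorted halves.
After all merges, the sorted array is [4, 14, 21, 35, 37, 38, 42, 44].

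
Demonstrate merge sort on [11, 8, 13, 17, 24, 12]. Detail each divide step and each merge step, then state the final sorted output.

Merge sort trace:

Split: [11, 8, 13, 17, 24, 12] -> [11, 8, 13] and [17, 24, 12]
  Split: [11, 8, 13] -> [11] and [8, 13]
    Split: [8, 13] -> [8] and [13]
    Merge: [8] + [13] -> [8, 13]
  Merge: [11] + [8, 13] -> [8, 11, 13]
  Split: [17, 24, 12] -> [17] and [24, 12]
    Split: [24, 12] -> [24] and [12]
    Merge: [24] + [12] -> [12, 24]
  Merge: [17] + [12, 24] -> [12, 17, 24]
Merge: [8, 11, 13] + [12, 17, 24] -> [8, 11, 12, 13, 17, 24]

Final sorted array: [8, 11, 12, 13, 17, 24]

The merge sort proceeds by recursively splitting the array and merging sorted halves.
After all merges, the sorted array is [8, 11, 12, 13, 17, 24].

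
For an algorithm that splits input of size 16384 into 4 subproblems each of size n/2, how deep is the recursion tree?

For divide and conquer with division factor 2:

Problem sizes at each level:
Level 0: 16384
Level 1: 8192
Level 2: 4096
Level 3: 2048
Level 4: 1024
Level 5: 512
Level 6: 256
Level 7: 128
Level 8: 64
Level 9: 32
Level 10: 16
Level 11: 8
Level 12: 4
Level 13: 2
Level 14: 1

The root is level 0 and the size-1 base case is level 14 (the tree spans levels 0 through 14, i.e. 15 levels counting the root), so the depth is the number of divisions: log_2(16384) = 14

The recursion tree depth is log_2(16384) = 14. At each level, the problem size is divided by 2, so it takes 14 divisions to reduce to a base case of size 1. The algorithm makes 4 recursive calls at each level.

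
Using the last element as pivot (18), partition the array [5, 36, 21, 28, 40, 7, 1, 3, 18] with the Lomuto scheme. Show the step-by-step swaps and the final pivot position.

Lomuto partition with pivot = 18:

Initial array: [5, 36, 21, 28, 40, 7, 1, 3, 18]

arr[0]=5 <= 18: swap with position 0, array becomes [5, 36, 21, 28, 40, 7, 1, 3, 18]
arr[1]=36 > 18: no swap
arr[2]=21 > 18: no swap
arr[3]=28 > 18: no swap
arr[4]=40 > 18: no swap
arr[5]=7 <= 18: swap with position 1, array becomes [5, 7, 21, 28, 40, 36, 1, 3, 18]
arr[6]=1 <= 18: swap with position 2, array becomes [5, 7, 1, 28, 40, 36, 21, 3, 18]
arr[7]=3 <= 18: swap with position 3, array becomes [5, 7, 1, 3, 40, 36, 21, 28, 18]

Place pivot at position 4: [5, 7, 1, 3, 18, 36, 21, 28, 40]
Pivot position: 4

After partitioning with pivot 18, the array becomes [5, 7, 1, 3, 18, 36, 21, 28, 40]. The pivot is placed at index 4. All elements to the left of the pivot are <= 18, and all elements to the right are > 18.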